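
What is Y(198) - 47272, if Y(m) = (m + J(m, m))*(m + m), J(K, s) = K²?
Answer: 15555920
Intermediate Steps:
Y(m) = 2*m*(m + m²) (Y(m) = (m + m²)*(m + m) = (m + m²)*(2*m) = 2*m*(m + m²))
Y(198) - 47272 = 2*198²*(1 + 198) - 47272 = 2*39204*199 - 47272 = 15603192 - 47272 = 15555920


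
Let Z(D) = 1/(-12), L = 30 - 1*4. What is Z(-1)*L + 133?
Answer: 785/6 ≈ 130.83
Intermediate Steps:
L = 26 (L = 30 - 4 = 26)
Z(D) = -1/12
Z(-1)*L + 133 = -1/12*26 + 133 = -13/6 + 133 = 785/6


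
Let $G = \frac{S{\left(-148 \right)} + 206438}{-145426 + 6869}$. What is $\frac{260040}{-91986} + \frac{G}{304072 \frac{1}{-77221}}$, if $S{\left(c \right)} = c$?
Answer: $- \frac{790874557483785}{322957511609212} \approx -2.4488$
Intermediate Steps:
$G = - \frac{206290}{138557}$ ($G = \frac{-148 + 206438}{-145426 + 6869} = \frac{206290}{-138557} = 206290 \left(- \frac{1}{138557}\right) = - \frac{206290}{138557} \approx -1.4888$)
$\frac{260040}{-91986} + \frac{G}{304072 \frac{1}{-77221}} = \frac{260040}{-91986} - \frac{206290}{138557 \frac{304072}{-77221}} = 260040 \left(- \frac{1}{91986}\right) - \frac{206290}{138557 \cdot 304072 \left(- \frac{1}{77221}\right)} = - \frac{43340}{15331} - \frac{206290}{138557 \left(- \frac{304072}{77221}\right)} = - \frac{43340}{15331} - - \frac{7964960045}{21065652052} = - \frac{43340}{15331} + \frac{7964960045}{21065652052} = - \frac{790874557483785}{322957511609212}$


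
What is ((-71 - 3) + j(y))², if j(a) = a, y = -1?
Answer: 5625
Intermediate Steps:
((-71 - 3) + j(y))² = ((-71 - 3) - 1)² = (-74 - 1)² = (-75)² = 5625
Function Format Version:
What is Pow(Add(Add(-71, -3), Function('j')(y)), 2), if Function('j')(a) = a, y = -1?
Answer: 5625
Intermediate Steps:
Pow(Add(Add(-71, -3), Function('j')(y)), 2) = Pow(Add(Add(-71, -3), -1), 2) = Pow(Add(-74, -1), 2) = Pow(-75, 2) = 5625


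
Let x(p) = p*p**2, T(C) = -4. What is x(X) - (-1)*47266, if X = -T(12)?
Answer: 47330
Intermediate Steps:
X = 4 (X = -1*(-4) = 4)
x(p) = p**3
x(X) - (-1)*47266 = 4**3 - (-1)*47266 = 64 - 1*(-47266) = 64 + 47266 = 47330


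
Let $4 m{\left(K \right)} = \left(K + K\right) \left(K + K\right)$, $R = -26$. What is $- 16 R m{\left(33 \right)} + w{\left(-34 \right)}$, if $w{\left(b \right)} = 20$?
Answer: $453044$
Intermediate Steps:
$m{\left(K \right)} = K^{2}$ ($m{\left(K \right)} = \frac{\left(K + K\right) \left(K + K\right)}{4} = \frac{2 K 2 K}{4} = \frac{4 K^{2}}{4} = K^{2}$)
$- 16 R m{\left(33 \right)} + w{\left(-34 \right)} = \left(-16\right) \left(-26\right) 33^{2} + 20 = 416 \cdot 1089 + 20 = 453024 + 20 = 453044$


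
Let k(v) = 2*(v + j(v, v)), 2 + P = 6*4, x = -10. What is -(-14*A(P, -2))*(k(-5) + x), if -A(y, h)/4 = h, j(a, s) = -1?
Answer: -2464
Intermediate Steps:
P = 22 (P = -2 + 6*4 = -2 + 24 = 22)
A(y, h) = -4*h
k(v) = -2 + 2*v (k(v) = 2*(v - 1) = 2*(-1 + v) = -2 + 2*v)
-(-14*A(P, -2))*(k(-5) + x) = -(-(-56)*(-2))*((-2 + 2*(-5)) - 10) = -(-14*8)*((-2 - 10) - 10) = -(-112)*(-12 - 10) = -(-112)*(-22) = -1*2464 = -2464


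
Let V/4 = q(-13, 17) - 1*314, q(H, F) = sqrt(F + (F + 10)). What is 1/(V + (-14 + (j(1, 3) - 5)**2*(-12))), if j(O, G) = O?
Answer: -731/1068370 - 2*sqrt(11)/534185 ≈ -0.00069664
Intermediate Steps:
q(H, F) = sqrt(10 + 2*F) (q(H, F) = sqrt(F + (10 + F)) = sqrt(10 + 2*F))
V = -1256 + 8*sqrt(11) (V = 4*(sqrt(10 + 2*17) - 1*314) = 4*(sqrt(10 + 34) - 314) = 4*(sqrt(44) - 314) = 4*(2*sqrt(11) - 314) = 4*(-314 + 2*sqrt(11)) = -1256 + 8*sqrt(11) ≈ -1229.5)
1/(V + (-14 + (j(1, 3) - 5)**2*(-12))) = 1/((-1256 + 8*sqrt(11)) + (-14 + (1 - 5)**2*(-12))) = 1/((-1256 + 8*sqrt(11)) + (-14 + (-4)**2*(-12))) = 1/((-1256 + 8*sqrt(11)) + (-14 + 16*(-12))) = 1/((-1256 + 8*sqrt(11)) + (-14 - 192)) = 1/((-1256 + 8*sqrt(11)) - 206) = 1/(-1462 + 8*sqrt(11))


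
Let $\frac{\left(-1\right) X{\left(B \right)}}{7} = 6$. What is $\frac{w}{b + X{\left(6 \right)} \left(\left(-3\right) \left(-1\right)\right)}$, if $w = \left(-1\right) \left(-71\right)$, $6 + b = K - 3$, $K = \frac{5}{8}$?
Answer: $- \frac{568}{1075} \approx -0.52837$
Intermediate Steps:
$X{\left(B \right)} = -42$ ($X{\left(B \right)} = \left(-7\right) 6 = -42$)
$K = \frac{5}{8}$ ($K = 5 \cdot \frac{1}{8} = \frac{5}{8} \approx 0.625$)
$b = - \frac{67}{8}$ ($b = -6 + \left(\frac{5}{8} - 3\right) = -6 - \frac{19}{8} = - \frac{67}{8} \approx -8.375$)
$w = 71$
$\frac{w}{b + X{\left(6 \right)} \left(\left(-3\right) \left(-1\right)\right)} = \frac{71}{- \frac{67}{8} - 42 \left(\left(-3\right) \left(-1\right)\right)} = \frac{71}{- \frac{67}{8} - 126} = \frac{71}{- \frac{1075}{8}} = 71 \left(- \frac{8}{1075}\right) = - \frac{568}{1075}$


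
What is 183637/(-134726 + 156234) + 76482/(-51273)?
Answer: 863405005/122531076 ≈ 7.0464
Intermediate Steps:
183637/(-134726 + 156234) + 76482/(-51273) = 183637/21508 + 76482*(-1/51273) = 183637*(1/21508) - 8498/5697 = 183637/21508 - 8498/5697 = 863405005/122531076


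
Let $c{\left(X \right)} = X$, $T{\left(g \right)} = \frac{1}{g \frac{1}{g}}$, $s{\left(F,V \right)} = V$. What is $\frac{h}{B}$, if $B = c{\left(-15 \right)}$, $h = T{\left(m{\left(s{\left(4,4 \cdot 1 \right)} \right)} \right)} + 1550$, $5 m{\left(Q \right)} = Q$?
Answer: $- \frac{517}{5} \approx -103.4$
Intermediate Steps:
$m{\left(Q \right)} = \frac{Q}{5}$
$T{\left(g \right)} = 1$ ($T{\left(g \right)} = 1^{-1} = 1$)
$h = 1551$ ($h = 1 + 1550 = 1551$)
$B = -15$
$\frac{h}{B} = \frac{1551}{-15} = 1551 \left(- \frac{1}{15}\right) = - \frac{517}{5}$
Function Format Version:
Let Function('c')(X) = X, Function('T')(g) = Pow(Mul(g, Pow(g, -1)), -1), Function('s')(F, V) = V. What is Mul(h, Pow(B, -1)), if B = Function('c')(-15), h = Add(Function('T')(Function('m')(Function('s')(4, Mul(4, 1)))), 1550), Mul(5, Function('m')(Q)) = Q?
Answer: Rational(-517, 5) ≈ -103.40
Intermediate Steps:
Function('m')(Q) = Mul(Rational(1, 5), Q)
Function('T')(g) = 1 (Function('T')(g) = Pow(1, -1) = 1)
h = 1551 (h = Add(1, 1550) = 1551)
B = -15
Mul(h, Pow(B, -1)) = Mul(1551, Pow(-15, -1)) = Mul(1551, Rational(-1, 15)) = Rational(-517, 5)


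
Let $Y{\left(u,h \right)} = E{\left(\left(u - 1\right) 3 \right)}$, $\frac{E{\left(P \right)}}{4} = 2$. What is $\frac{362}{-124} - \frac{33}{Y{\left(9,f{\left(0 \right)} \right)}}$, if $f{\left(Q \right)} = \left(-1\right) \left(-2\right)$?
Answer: $- \frac{1747}{248} \approx -7.0444$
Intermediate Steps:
$E{\left(P \right)} = 8$ ($E{\left(P \right)} = 4 \cdot 2 = 8$)
$f{\left(Q \right)} = 2$
$Y{\left(u,h \right)} = 8$
$\frac{362}{-124} - \frac{33}{Y{\left(9,f{\left(0 \right)} \right)}} = \frac{362}{-124} - \frac{33}{8} = 362 \left(- \frac{1}{124}\right) - \frac{33}{8} = - \frac{181}{62} - \frac{33}{8} = - \frac{1747}{248}$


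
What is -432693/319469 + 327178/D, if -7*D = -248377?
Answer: 624191610113/79348751813 ≈ 7.8664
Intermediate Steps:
D = 248377/7 (D = -1/7*(-248377) = 248377/7 ≈ 35482.)
-432693/319469 + 327178/D = -432693/319469 + 327178/(248377/7) = -432693*1/319469 + 327178*(7/248377) = -432693/319469 + 2290246/248377 = 624191610113/79348751813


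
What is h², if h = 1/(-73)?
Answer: 1/5329 ≈ 0.00018765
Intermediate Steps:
h = -1/73 ≈ -0.013699
h² = (-1/73)² = 1/5329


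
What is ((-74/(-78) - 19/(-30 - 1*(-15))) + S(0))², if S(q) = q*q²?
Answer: 20736/4225 ≈ 4.9079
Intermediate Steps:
S(q) = q³
((-74/(-78) - 19/(-30 - 1*(-15))) + S(0))² = ((-74/(-78) - 19/(-30 - 1*(-15))) + 0³)² = ((-74*(-1/78) - 19/(-30 + 15)) + 0)² = ((37/39 - 19/(-15)) + 0)² = ((37/39 - 19*(-1/15)) + 0)² = ((37/39 + 19/15) + 0)² = (144/65 + 0)² = (144/65)² = 20736/4225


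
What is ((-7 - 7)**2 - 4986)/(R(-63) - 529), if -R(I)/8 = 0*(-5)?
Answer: 4790/529 ≈ 9.0548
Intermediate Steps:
R(I) = 0 (R(I) = -0*(-5) = -8*0 = 0)
((-7 - 7)**2 - 4986)/(R(-63) - 529) = ((-7 - 7)**2 - 4986)/(0 - 529) = ((-14)**2 - 4986)/(-529) = (196 - 4986)*(-1/529) = -4790*(-1/529) = 4790/529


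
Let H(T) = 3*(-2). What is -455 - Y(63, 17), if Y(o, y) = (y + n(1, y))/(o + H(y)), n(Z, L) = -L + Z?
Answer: -25936/57 ≈ -455.02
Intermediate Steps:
H(T) = -6
n(Z, L) = Z - L
Y(o, y) = 1/(-6 + o) (Y(o, y) = (y + (1 - y))/(o - 6) = 1/(-6 + o))
-455 - Y(63, 17) = -455 - 1/(-6 + 63) = -455 - 1/57 = -25936/57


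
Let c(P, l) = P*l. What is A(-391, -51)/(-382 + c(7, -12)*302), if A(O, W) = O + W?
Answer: 221/12875 ≈ 0.017165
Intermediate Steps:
A(-391, -51)/(-382 + c(7, -12)*302) = (-391 - 51)/(-382 + (7*(-12))*302) = -442/(-382 - 84*302) = -442/(-382 - 25368) = -442/(-25750) = -442*(-1/25750) = 221/12875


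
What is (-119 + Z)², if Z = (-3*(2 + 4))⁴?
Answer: 10994990449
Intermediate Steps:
Z = 104976 (Z = (-3*6)⁴ = (-18)⁴ = 104976)
(-119 + Z)² = (-119 + 104976)² = 104857² = 10994990449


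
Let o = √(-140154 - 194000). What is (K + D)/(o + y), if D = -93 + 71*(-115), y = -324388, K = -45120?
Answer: 8657591332/52613954349 + 26689*I*√334154/52613954349 ≈ 0.16455 + 0.00029323*I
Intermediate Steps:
o = I*√334154 (o = √(-334154) = I*√334154 ≈ 578.06*I)
D = -8258 (D = -93 - 8165 = -8258)
(K + D)/(o + y) = (-45120 - 8258)/(I*√334154 - 324388) = -53378/(-324388 + I*√334154)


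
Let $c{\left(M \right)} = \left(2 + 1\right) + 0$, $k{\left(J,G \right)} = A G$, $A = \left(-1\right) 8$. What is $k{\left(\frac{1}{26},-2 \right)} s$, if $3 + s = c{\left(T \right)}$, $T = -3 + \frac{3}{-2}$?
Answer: $0$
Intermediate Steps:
$A = -8$
$k{\left(J,G \right)} = - 8 G$
$T = - \frac{9}{2}$ ($T = -3 + 3 \left(- \frac{1}{2}\right) = -3 - \frac{3}{2} = - \frac{9}{2} \approx -4.5$)
$c{\left(M \right)} = 3$ ($c{\left(M \right)} = 3 + 0 = 3$)
$s = 0$ ($s = -3 + 3 = 0$)
$k{\left(\frac{1}{26},-2 \right)} s = \left(-8\right) \left(-2\right) 0 = 16 \cdot 0 = 0$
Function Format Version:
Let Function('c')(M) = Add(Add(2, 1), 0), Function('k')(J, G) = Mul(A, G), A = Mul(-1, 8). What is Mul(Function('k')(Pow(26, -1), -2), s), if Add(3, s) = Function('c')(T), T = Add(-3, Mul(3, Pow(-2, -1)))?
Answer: 0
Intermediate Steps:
A = -8
Function('k')(J, G) = Mul(-8, G)
T = Rational(-9, 2) (T = Add(-3, Mul(3, Rational(-1, 2))) = Add(-3, Rational(-3, 2)) = Rational(-9, 2) ≈ -4.5000)
Function('c')(M) = 3 (Function('c')(M) = Add(3, 0) = 3)
s = 0 (s = Add(-3, 3) = 0)
Mul(Function('k')(Pow(26, -1), -2), s) = Mul(Mul(-8, -2), 0) = Mul(16, 0) = 0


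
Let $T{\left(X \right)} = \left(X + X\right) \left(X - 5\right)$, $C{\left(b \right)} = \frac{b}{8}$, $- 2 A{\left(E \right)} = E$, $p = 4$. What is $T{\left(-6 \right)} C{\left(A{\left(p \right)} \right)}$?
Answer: $-33$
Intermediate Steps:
$A{\left(E \right)} = - \frac{E}{2}$
$C{\left(b \right)} = \frac{b}{8}$ ($C{\left(b \right)} = b \frac{1}{8} = \frac{b}{8}$)
$T{\left(X \right)} = 2 X \left(-5 + X\right)$
$T{\left(-6 \right)} C{\left(A{\left(p \right)} \right)} = 2 \left(-6\right) \left(-5 - 6\right) \frac{\left(- \frac{1}{2}\right) 4}{8} = 2 \left(-6\right) \left(-11\right) \frac{1}{8} \left(-2\right) = 132 \left(- \frac{1}{4}\right) = -33$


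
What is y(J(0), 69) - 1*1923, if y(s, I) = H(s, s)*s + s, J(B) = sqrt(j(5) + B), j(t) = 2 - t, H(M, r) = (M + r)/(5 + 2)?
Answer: -13467/7 + I*sqrt(3) ≈ -1923.9 + 1.732*I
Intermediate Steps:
H(M, r) = M/7 + r/7 (H(M, r) = (M + r)/7 = (M + r)*(1/7) = M/7 + r/7)
J(B) = sqrt(-3 + B) (J(B) = sqrt((2 - 1*5) + B) = sqrt((2 - 5) + B) = sqrt(-3 + B))
y(s, I) = s + 2*s**2/7 (y(s, I) = (s/7 + s/7)*s + s = (2*s/7)*s + s = 2*s**2/7 + s = s + 2*s**2/7)
y(J(0), 69) - 1*1923 = sqrt(-3 + 0)*(7 + 2*sqrt(-3 + 0))/7 - 1*1923 = sqrt(-3)*(7 + 2*sqrt(-3))/7 - 1923 = (I*sqrt(3))*(7 + 2*(I*sqrt(3)))/7 - 1923 = (I*sqrt(3))*(7 + 2*I*sqrt(3))/7 - 1923 = I*sqrt(3)*(7 + 2*I*sqrt(3))/7 - 1923 = -1923 + I*sqrt(3)*(7 + 2*I*sqrt(3))/7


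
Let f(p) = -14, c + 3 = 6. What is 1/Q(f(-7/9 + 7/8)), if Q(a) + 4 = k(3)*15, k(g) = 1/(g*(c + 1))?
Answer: -4/11 ≈ -0.36364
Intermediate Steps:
c = 3 (c = -3 + 6 = 3)
k(g) = 1/(4*g) (k(g) = 1/(g*(3 + 1)) = 1/(g*4) = 1/(4*g))
Q(a) = -11/4 (Q(a) = -4 + ((1/4)/3)*15 = -4 + ((1/4)*(1/3))*15 = -4 + (1/12)*15 = -4 + 5/4 = -11/4)
1/Q(f(-7/9 + 7/8)) = 1/(-11/4) = -4/11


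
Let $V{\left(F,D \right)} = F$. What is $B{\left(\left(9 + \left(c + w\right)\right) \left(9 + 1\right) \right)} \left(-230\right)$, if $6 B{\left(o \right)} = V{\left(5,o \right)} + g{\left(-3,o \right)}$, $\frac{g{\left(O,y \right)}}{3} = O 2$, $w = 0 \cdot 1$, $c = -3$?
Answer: $\frac{1495}{3} \approx 498.33$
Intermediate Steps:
$w = 0$
$g{\left(O,y \right)} = 6 O$ ($g{\left(O,y \right)} = 3 O 2 = 3 \cdot 2 O = 6 O$)
$B{\left(o \right)} = - \frac{13}{6}$ ($B{\left(o \right)} = \frac{5 + 6 \left(-3\right)}{6} = \frac{5 - 18}{6} = \frac{1}{6} \left(-13\right) = - \frac{13}{6}$)
$B{\left(\left(9 + \left(c + w\right)\right) \left(9 + 1\right) \right)} \left(-230\right) = \left(- \frac{13}{6}\right) \left(-230\right) = \frac{1495}{3}$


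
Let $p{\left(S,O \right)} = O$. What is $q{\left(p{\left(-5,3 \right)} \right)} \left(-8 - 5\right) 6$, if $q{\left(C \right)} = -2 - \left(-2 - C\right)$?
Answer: $-234$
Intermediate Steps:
$q{\left(C \right)} = C$ ($q{\left(C \right)} = -2 + \left(2 + C\right) = C$)
$q{\left(p{\left(-5,3 \right)} \right)} \left(-8 - 5\right) 6 = 3 \left(-8 - 5\right) 6 = 3 \left(-13\right) 6 = \left(-39\right) 6 = -234$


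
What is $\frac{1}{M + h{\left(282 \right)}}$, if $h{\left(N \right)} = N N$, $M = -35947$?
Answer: $\frac{1}{43577} \approx 2.2948 \cdot 10^{-5}$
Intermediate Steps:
$h{\left(N \right)} = N^{2}$
$\frac{1}{M + h{\left(282 \right)}} = \frac{1}{-35947 + 282^{2}} = \frac{1}{-35947 + 79524} = \frac{1}{43577}$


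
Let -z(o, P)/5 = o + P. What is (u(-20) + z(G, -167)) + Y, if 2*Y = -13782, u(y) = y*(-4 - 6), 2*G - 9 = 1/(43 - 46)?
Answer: -17633/3 ≈ -5877.7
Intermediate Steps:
G = 13/3 (G = 9/2 + 1/(2*(43 - 46)) = 9/2 + (1/2)/(-3) = 9/2 + (1/2)*(-1/3) = 9/2 - 1/6 = 13/3 ≈ 4.3333)
u(y) = -10*y (u(y) = y*(-10) = -10*y)
z(o, P) = -5*P - 5*o (z(o, P) = -5*(o + P) = -5*(P + o) = -5*P - 5*o)
Y = -6891 (Y = (1/2)*(-13782) = -6891)
(u(-20) + z(G, -167)) + Y = (-10*(-20) + (-5*(-167) - 5*13/3)) - 6891 = (200 + (835 - 65/3)) - 6891 = (200 + 2440/3) - 6891 = 3040/3 - 6891 = -17633/3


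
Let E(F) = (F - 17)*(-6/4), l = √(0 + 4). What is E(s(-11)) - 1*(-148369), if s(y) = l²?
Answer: 296777/2 ≈ 1.4839e+5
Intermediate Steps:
l = 2 (l = √4 = 2)
s(y) = 4 (s(y) = 2² = 4)
E(F) = 51/2 - 3*F/2 (E(F) = (-17 + F)*(-6*¼) = (-17 + F)*(-3/2) = 51/2 - 3*F/2)
E(s(-11)) - 1*(-148369) = (51/2 - 3/2*4) - 1*(-148369) = (51/2 - 6) + 148369 = 39/2 + 148369 = 296777/2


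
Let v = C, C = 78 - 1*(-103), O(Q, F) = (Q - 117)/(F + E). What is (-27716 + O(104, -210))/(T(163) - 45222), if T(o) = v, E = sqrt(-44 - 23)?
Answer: 1224129842/1989325847 - 13*I*sqrt(67)/1989325847 ≈ 0.61535 - 5.349e-8*I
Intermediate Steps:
E = I*sqrt(67) (E = sqrt(-67) = I*sqrt(67) ≈ 8.1853*I)
O(Q, F) = (-117 + Q)/(F + I*sqrt(67)) (O(Q, F) = (Q - 117)/(F + I*sqrt(67)) = (-117 + Q)/(F + I*sqrt(67)))
C = 181 (C = 78 + 103 = 181)
v = 181
T(o) = 181
(-27716 + O(104, -210))/(T(163) - 45222) = (-27716 + (-117 + 104)/(-210 + I*sqrt(67)))/(181 - 45222) = (-27716 - 13/(-210 + I*sqrt(67)))/(-45041) = (-27716 - 13/(-210 + I*sqrt(67)))*(-1/45041) = 27716/45041 + 13/(45041*(-210 + I*sqrt(67)))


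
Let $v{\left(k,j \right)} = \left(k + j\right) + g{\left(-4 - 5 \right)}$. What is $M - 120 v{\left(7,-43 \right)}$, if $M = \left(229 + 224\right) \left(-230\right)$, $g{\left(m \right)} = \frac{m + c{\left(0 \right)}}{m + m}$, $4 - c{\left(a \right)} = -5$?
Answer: $-99870$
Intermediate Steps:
$c{\left(a \right)} = 9$ ($c{\left(a \right)} = 4 - -5 = 4 + 5 = 9$)
$g{\left(m \right)} = \frac{9 + m}{2 m}$ ($g{\left(m \right)} = \frac{m + 9}{m + m} = \frac{9 + m}{2 m}$)
$v{\left(k,j \right)} = j + k$ ($v{\left(k,j \right)} = \left(k + j\right) + \frac{9 - 9}{2 \left(-4 - 5\right)} = \left(j + k\right) + \frac{9 - 9}{2 \left(-9\right)} = \left(j + k\right) + \frac{1}{2} \left(- \frac{1}{9}\right) 0 = \left(j + k\right) + 0 = j + k$)
$M = -104190$ ($M = 453 \left(-230\right) = -104190$)
$M - 120 v{\left(7,-43 \right)} = -104190 - 120 \left(-43 + 7\right) = -104190 - 120 \left(-36\right) = -104190 - -4320 = -104190 + 4320 = -99870$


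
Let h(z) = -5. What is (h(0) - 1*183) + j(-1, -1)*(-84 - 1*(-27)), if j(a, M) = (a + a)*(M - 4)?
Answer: -758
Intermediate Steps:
j(a, M) = 2*a*(-4 + M) (j(a, M) = (2*a)*(-4 + M) = 2*a*(-4 + M))
(h(0) - 1*183) + j(-1, -1)*(-84 - 1*(-27)) = (-5 - 1*183) + (2*(-1)*(-4 - 1))*(-84 - 1*(-27)) = (-5 - 183) + (2*(-1)*(-5))*(-84 + 27) = -188 + 10*(-57) = -188 - 570 = -758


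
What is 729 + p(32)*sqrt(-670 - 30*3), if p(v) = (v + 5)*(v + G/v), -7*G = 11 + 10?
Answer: 729 + 37777*I*sqrt(190)/16 ≈ 729.0 + 32545.0*I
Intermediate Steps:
G = -3 (G = -(11 + 10)/7 = -1/7*21 = -3)
p(v) = (5 + v)*(v - 3/v) (p(v) = (v + 5)*(v - 3/v) = (5 + v)*(v - 3/v))
729 + p(32)*sqrt(-670 - 30*3) = 729 + (-3 + 32**2 - 15/32 + 5*32)*sqrt(-670 - 30*3) = 729 + (-3 + 1024 - 15*1/32 + 160)*sqrt(-670 - 90) = 729 + (-3 + 1024 - 15/32 + 160)*sqrt(-760) = 729 + 37777*(2*I*sqrt(190))/32 = 729 + 37777*I*sqrt(190)/16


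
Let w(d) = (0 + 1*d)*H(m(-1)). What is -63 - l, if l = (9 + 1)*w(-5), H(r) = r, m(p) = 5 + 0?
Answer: 187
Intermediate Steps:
m(p) = 5
w(d) = 5*d (w(d) = (0 + 1*d)*5 = (0 + d)*5 = d*5 = 5*d)
l = -250 (l = (9 + 1)*(5*(-5)) = 10*(-25) = -250)
-63 - l = -63 - 1*(-250) = -63 + 250 = 187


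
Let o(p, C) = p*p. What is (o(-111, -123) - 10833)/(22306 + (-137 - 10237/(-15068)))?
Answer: 22421184/334052729 ≈ 0.067119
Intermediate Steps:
o(p, C) = p²
(o(-111, -123) - 10833)/(22306 + (-137 - 10237/(-15068))) = ((-111)² - 10833)/(22306 + (-137 - 10237/(-15068))) = (12321 - 10833)/(22306 + (-137 - 10237*(-1)/15068)) = 1488/(22306 + (-137 - 1*(-10237/15068))) = 1488/(22306 + (-137 + 10237/15068)) = 1488/(22306 - 2054079/15068) = 1488/(334052729/15068) = 1488*(15068/334052729) = 22421184/334052729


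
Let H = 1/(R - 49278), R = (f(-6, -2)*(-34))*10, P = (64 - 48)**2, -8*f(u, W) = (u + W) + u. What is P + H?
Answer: 12767487/49873 ≈ 256.00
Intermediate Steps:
f(u, W) = -u/4 - W/8 (f(u, W) = -((u + W) + u)/8 = -((W + u) + u)/8 = -(W + 2*u)/8 = -u/4 - W/8)
P = 256 (P = 16**2 = 256)
R = -595 (R = ((-1/4*(-6) - 1/8*(-2))*(-34))*10 = ((3/2 + 1/4)*(-34))*10 = ((7/4)*(-34))*10 = -119/2*10 = -595)
H = -1/49873 (H = 1/(-595 - 49278) = 1/(-49873) = -1/49873 ≈ -2.0051e-5)
P + H = 256 - 1/49873 = 12767487/49873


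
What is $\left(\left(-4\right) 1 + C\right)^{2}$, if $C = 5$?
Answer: $1$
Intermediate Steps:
$\left(\left(-4\right) 1 + C\right)^{2} = \left(\left(-4\right) 1 + 5\right)^{2} = \left(-4 + 5\right)^{2} = 1^{2} = 1$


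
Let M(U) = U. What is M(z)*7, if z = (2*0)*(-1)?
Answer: 0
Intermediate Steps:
z = 0 (z = 0*(-1) = 0)
M(z)*7 = 0*7 = 0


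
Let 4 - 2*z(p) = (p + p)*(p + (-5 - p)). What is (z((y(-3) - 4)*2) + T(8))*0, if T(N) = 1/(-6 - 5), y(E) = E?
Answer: 0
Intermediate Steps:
T(N) = -1/11 (T(N) = 1/(-11) = -1/11)
z(p) = 2 + 5*p (z(p) = 2 - (p + p)*(p + (-5 - p))/2 = 2 - 2*p*(-5)/2 = 2 - (-5)*p = 2 + 5*p)
(z((y(-3) - 4)*2) + T(8))*0 = ((2 + 5*((-3 - 4)*2)) - 1/11)*0 = ((2 + 5*(-7*2)) - 1/11)*0 = ((2 + 5*(-14)) - 1/11)*0 = ((2 - 70) - 1/11)*0 = (-68 - 1/11)*0 = -749/11*0 = 0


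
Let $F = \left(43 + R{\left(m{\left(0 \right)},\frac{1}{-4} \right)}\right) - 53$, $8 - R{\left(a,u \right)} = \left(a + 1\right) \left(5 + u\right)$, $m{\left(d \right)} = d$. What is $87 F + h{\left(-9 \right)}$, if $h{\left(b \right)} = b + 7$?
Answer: $- \frac{2357}{4} \approx -589.25$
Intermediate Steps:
$h{\left(b \right)} = 7 + b$
$R{\left(a,u \right)} = 8 - \left(1 + a\right) \left(5 + u\right)$ ($R{\left(a,u \right)} = 8 - \left(a + 1\right) \left(5 + u\right) = 8 - \left(1 + a\right) \left(5 + u\right)$)
$F = - \frac{27}{4}$ ($F = \left(43 - - \frac{13}{4}\right) - 53 = \left(43 + \left(3 - - \frac{1}{4} + 0 - 0 \left(- \frac{1}{4}\right)\right)\right) - 53 = \left(43 + \left(3 + \frac{1}{4} + 0 + 0\right)\right) - 53 = \left(43 + \frac{13}{4}\right) - 53 = \frac{185}{4} - 53 = - \frac{27}{4} \approx -6.75$)
$87 F + h{\left(-9 \right)} = 87 \left(- \frac{27}{4}\right) + \left(7 - 9\right) = - \frac{2349}{4} - 2 = - \frac{2357}{4}$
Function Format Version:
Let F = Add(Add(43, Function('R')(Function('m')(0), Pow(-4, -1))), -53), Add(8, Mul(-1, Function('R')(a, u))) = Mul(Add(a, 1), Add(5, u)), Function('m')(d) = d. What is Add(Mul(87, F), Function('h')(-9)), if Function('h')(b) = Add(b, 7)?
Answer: Rational(-2357, 4) ≈ -589.25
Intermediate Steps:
Function('h')(b) = Add(7, b)
Function('R')(a, u) = Add(8, Mul(-1, Add(1, a), Add(5, u))) (Function('R')(a, u) = Add(8, Mul(-1, Mul(Add(a, 1), Add(5, u)))) = Add(8, Mul(-1, Mul(Add(1, a), Add(5, u)))) = Add(8, Mul(-1, Add(1, a), Add(5, u))))
F = Rational(-27, 4) (F = Add(Add(43, Add(3, Mul(-1, Pow(-4, -1)), Mul(-5, 0), Mul(-1, 0, Pow(-4, -1)))), -53) = Add(Add(43, Add(3, Mul(-1, Rational(-1, 4)), 0, Mul(-1, 0, Rational(-1, 4)))), -53) = Add(Add(43, Add(3, Rational(1, 4), 0, 0)), -53) = Add(Add(43, Rational(13, 4)), -53) = Add(Rational(185, 4), -53) = Rational(-27, 4) ≈ -6.7500)
Add(Mul(87, F), Function('h')(-9)) = Add(Mul(87, Rational(-27, 4)), Add(7, -9)) = Add(Rational(-2349, 4), -2) = Rational(-2357, 4)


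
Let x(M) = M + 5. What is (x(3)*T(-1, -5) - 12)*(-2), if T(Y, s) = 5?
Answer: -56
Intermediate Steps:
x(M) = 5 + M
(x(3)*T(-1, -5) - 12)*(-2) = ((5 + 3)*5 - 12)*(-2) = (8*5 - 12)*(-2) = (40 - 12)*(-2) = 28*(-2) = -56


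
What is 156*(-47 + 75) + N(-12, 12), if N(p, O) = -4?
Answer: 4364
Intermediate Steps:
156*(-47 + 75) + N(-12, 12) = 156*(-47 + 75) - 4 = 156*28 - 4 = 4368 - 4 = 4364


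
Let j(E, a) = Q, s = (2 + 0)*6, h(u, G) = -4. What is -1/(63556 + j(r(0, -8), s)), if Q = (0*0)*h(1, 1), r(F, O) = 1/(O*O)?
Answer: -1/63556 ≈ -1.5734e-5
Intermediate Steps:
r(F, O) = O**(-2) (r(F, O) = 1/(O**2) = O**(-2))
s = 12 (s = 2*6 = 12)
Q = 0 (Q = (0*0)*(-4) = 0*(-4) = 0)
j(E, a) = 0
-1/(63556 + j(r(0, -8), s)) = -1/(63556 + 0) = -1/63556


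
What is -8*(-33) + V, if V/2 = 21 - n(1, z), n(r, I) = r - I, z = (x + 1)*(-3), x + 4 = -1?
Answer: 328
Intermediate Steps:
x = -5 (x = -4 - 1 = -5)
z = 12 (z = (-5 + 1)*(-3) = -4*(-3) = 12)
V = 64 (V = 2*(21 - (1 - 1*12)) = 2*(21 - (1 - 12)) = 2*(21 - 1*(-11)) = 2*(21 + 11) = 2*32 = 64)
-8*(-33) + V = -8*(-33) + 64 = 264 + 64 = 328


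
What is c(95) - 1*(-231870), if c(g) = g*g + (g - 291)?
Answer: 240699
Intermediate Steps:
c(g) = -291 + g + g² (c(g) = g² + (-291 + g) = -291 + g + g²)
c(95) - 1*(-231870) = (-291 + 95 + 95²) - 1*(-231870) = (-291 + 95 + 9025) + 231870 = 8829 + 231870 = 240699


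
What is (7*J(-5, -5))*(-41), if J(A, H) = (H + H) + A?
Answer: 4305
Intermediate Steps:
J(A, H) = A + 2*H (J(A, H) = 2*H + A = A + 2*H)
(7*J(-5, -5))*(-41) = (7*(-5 + 2*(-5)))*(-41) = (7*(-5 - 10))*(-41) = (7*(-15))*(-41) = -105*(-41) = 4305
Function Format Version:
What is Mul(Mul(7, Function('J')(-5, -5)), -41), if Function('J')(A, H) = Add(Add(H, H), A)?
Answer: 4305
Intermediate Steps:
Function('J')(A, H) = Add(A, Mul(2, H)) (Function('J')(A, H) = Add(Mul(2, H), A) = Add(A, Mul(2, H)))
Mul(Mul(7, Function('J')(-5, -5)), -41) = Mul(Mul(7, Add(-5, Mul(2, -5))), -41) = Mul(Mul(7, Add(-5, -10)), -41) = Mul(Mul(7, -15), -41) = Mul(-105, -41) = 4305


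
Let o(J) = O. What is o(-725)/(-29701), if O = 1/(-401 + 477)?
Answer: -1/2257276 ≈ -4.4301e-7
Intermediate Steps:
O = 1/76 ≈ 0.013158
o(J) = 1/76
o(-725)/(-29701) = (1/76)/(-29701) = (1/76)*(-1/29701) = -1/2257276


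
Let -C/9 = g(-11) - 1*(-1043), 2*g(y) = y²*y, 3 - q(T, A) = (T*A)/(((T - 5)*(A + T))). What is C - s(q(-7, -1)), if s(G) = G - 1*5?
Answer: -325961/96 ≈ -3395.4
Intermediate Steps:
q(T, A) = 3 - A*T/((-5 + T)*(A + T)) (q(T, A) = 3 - T*A/((T - 5)*(A + T)) = 3 - A*T/((-5 + T)*(A + T)))
s(G) = -5 + G (s(G) = G - 5 = -5 + G)
g(y) = y³/2 (g(y) = (y²*y)/2 = y³/2)
C = -6795/2 (C = -9*((½)*(-11)³ - 1*(-1043)) = -9*((½)*(-1331) + 1043) = -9*(-1331/2 + 1043) = -9*755/2 = -6795/2 ≈ -3397.5)
C - s(q(-7, -1)) = -6795/2 - (-5 + (-15*(-1) - 15*(-7) + 3*(-7)² + 2*(-1)*(-7))/((-7)² - 5*(-1) - 5*(-7) - 1*(-7))) = -6795/2 - (-5 + (15 + 105 + 3*49 + 14)/(49 + 5 + 35 + 7)) = -6795/2 - (-5 + (15 + 105 + 147 + 14)/96) = -6795/2 - (-5 + (1/96)*281) = -6795/2 - (-5 + 281/96) = -6795/2 - 1*(-199/96) = -6795/2 + 199/96 = -325961/96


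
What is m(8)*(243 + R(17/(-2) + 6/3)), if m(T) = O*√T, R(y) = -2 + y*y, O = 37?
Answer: 41921*√2/2 ≈ 29643.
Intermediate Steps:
R(y) = -2 + y²
m(T) = 37*√T
m(8)*(243 + R(17/(-2) + 6/3)) = (37*√8)*(243 + (-2 + (17/(-2) + 6/3)²)) = (37*(2*√2))*(243 + (-2 + (17*(-½) + 6*(⅓))²)) = (74*√2)*(243 + (-2 + (-17/2 + 2)²)) = (74*√2)*(243 + (-2 + (-13/2)²)) = (74*√2)*(243 + (-2 + 169/4)) = (74*√2)*(243 + 161/4) = (74*√2)*(1133/4) = 41921*√2/2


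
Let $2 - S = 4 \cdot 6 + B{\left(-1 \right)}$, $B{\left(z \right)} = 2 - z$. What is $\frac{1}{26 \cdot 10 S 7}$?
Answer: $- \frac{1}{45500} \approx -2.1978 \cdot 10^{-5}$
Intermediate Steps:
$S = -25$ ($S = 2 - \left(4 \cdot 6 + \left(2 - -1\right)\right) = 2 - \left(24 + \left(2 + 1\right)\right) = 2 - \left(24 + 3\right) = 2 - 27 = -25$)
$\frac{1}{26 \cdot 10 S 7} = \frac{1}{26 \cdot 10 \left(\left(-25\right) 7\right)} = \frac{1}{260 \left(-175\right)} = \frac{1}{-45500} = - \frac{1}{45500}$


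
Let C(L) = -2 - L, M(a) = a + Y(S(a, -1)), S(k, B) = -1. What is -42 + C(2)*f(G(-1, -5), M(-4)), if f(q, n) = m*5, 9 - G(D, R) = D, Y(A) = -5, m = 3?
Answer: -102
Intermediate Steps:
M(a) = -5 + a (M(a) = a - 5 = -5 + a)
G(D, R) = 9 - D
f(q, n) = 15 (f(q, n) = 3*5 = 15)
-42 + C(2)*f(G(-1, -5), M(-4)) = -42 + (-2 - 1*2)*15 = -42 + (-2 - 2)*15 = -42 - 4*15 = -42 - 60 = -102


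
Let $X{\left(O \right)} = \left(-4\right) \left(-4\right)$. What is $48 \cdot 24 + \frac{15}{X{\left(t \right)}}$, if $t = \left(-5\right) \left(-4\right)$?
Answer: $\frac{18447}{16} \approx 1152.9$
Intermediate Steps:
$t = 20$
$X{\left(O \right)} = 16$
$48 \cdot 24 + \frac{15}{X{\left(t \right)}} = 48 \cdot 24 + \frac{15}{16} = 1152 + 15 \cdot \frac{1}{16} = 1152 + \frac{15}{16} = \frac{18447}{16}$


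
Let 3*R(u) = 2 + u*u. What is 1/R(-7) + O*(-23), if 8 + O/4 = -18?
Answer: 40665/17 ≈ 2392.1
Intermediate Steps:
O = -104 (O = -32 + 4*(-18) = -32 - 72 = -104)
R(u) = ⅔ + u²/3 (R(u) = (2 + u*u)/3 = (2 + u²)/3 = ⅔ + u²/3)
1/R(-7) + O*(-23) = 1/(⅔ + (⅓)*(-7)²) - 104*(-23) = 1/(⅔ + (⅓)*49) + 2392 = 1/(⅔ + 49/3) + 2392 = 1/17 + 2392 = 40665/17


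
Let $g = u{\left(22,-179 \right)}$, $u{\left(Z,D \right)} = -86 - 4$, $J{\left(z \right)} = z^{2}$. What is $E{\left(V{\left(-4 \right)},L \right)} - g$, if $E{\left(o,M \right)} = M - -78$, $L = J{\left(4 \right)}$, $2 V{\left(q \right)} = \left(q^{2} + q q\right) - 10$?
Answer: $184$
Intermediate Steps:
$V{\left(q \right)} = -5 + q^{2}$ ($V{\left(q \right)} = \frac{\left(q^{2} + q q\right) - 10}{2} = \frac{\left(q^{2} + q^{2}\right) - 10}{2} = \frac{2 q^{2} - 10}{2} = \frac{-10 + 2 q^{2}}{2} = -5 + q^{2}$)
$L = 16$ ($L = 4^{2} = 16$)
$E{\left(o,M \right)} = 78 + M$ ($E{\left(o,M \right)} = M + 78 = 78 + M$)
$u{\left(Z,D \right)} = -90$ ($u{\left(Z,D \right)} = -86 - 4 = -90$)
$g = -90$
$E{\left(V{\left(-4 \right)},L \right)} - g = \left(78 + 16\right) - -90 = 94 + 90 = 184$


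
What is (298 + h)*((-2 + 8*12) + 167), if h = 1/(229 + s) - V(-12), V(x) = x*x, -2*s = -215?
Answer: 27051084/673 ≈ 40195.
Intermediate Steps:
s = 215/2 (s = -1/2*(-215) = 215/2 ≈ 107.50)
V(x) = x**2
h = -96910/673 (h = 1/(229 + 215/2) - 1*(-12)**2 = 1/(673/2) - 1*144 = 2/673 - 144 = -96910/673 ≈ -144.00)
(298 + h)*((-2 + 8*12) + 167) = (298 - 96910/673)*((-2 + 8*12) + 167) = 103644*((-2 + 96) + 167)/673 = 103644*(94 + 167)/673 = (103644/673)*261 = 27051084/673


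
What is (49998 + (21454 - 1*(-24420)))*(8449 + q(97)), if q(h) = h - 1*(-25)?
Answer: 821718912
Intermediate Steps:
q(h) = 25 + h (q(h) = h + 25 = 25 + h)
(49998 + (21454 - 1*(-24420)))*(8449 + q(97)) = (49998 + (21454 - 1*(-24420)))*(8449 + (25 + 97)) = (49998 + (21454 + 24420))*(8449 + 122) = (49998 + 45874)*8571 = 95872*8571 = 821718912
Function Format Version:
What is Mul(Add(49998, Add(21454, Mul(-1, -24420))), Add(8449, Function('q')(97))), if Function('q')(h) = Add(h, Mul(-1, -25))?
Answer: 821718912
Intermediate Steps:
Function('q')(h) = Add(25, h) (Function('q')(h) = Add(h, 25) = Add(25, h))
Mul(Add(49998, Add(21454, Mul(-1, -24420))), Add(8449, Function('q')(97))) = Mul(Add(49998, Add(21454, Mul(-1, -24420))), Add(8449, Add(25, 97))) = Mul(Add(49998, Add(21454, 24420)), Add(8449, 122)) = Mul(Add(49998, 45874), 8571) = Mul(95872, 8571) = 821718912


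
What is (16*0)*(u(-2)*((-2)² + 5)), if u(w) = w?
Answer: 0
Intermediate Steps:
(16*0)*(u(-2)*((-2)² + 5)) = (16*0)*(-2*((-2)² + 5)) = 0*(-2*(4 + 5)) = 0*(-2*9) = 0*(-18) = 0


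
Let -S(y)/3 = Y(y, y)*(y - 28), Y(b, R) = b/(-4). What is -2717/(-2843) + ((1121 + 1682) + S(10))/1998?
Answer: 6506845/2840157 ≈ 2.2910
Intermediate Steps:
Y(b, R) = -b/4 (Y(b, R) = b*(-1/4) = -b/4)
S(y) = 3*y*(-28 + y)/4 (S(y) = -3*(-y/4)*(y - 28) = -3*(-y/4)*(-28 + y) = -(-3)*y*(-28 + y)/4 = 3*y*(-28 + y)/4)
-2717/(-2843) + ((1121 + 1682) + S(10))/1998 = -2717/(-2843) + ((1121 + 1682) + (3/4)*10*(-28 + 10))/1998 = -2717*(-1/2843) + (2803 + (3/4)*10*(-18))*(1/1998) = 2717/2843 + (2803 - 135)*(1/1998) = 2717/2843 + 2668*(1/1998) = 2717/2843 + 1334/999 = 6506845/2840157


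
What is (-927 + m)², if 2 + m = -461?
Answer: 1932100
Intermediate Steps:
m = -463 (m = -2 - 461 = -463)
(-927 + m)² = (-927 - 463)² = (-1390)² = 1932100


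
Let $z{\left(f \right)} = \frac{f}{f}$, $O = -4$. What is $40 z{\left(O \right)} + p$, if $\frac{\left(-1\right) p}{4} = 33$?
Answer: $-92$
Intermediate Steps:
$z{\left(f \right)} = 1$
$p = -132$ ($p = \left(-4\right) 33 = -132$)
$40 z{\left(O \right)} + p = 40 \cdot 1 - 132 = 40 - 132 = -92$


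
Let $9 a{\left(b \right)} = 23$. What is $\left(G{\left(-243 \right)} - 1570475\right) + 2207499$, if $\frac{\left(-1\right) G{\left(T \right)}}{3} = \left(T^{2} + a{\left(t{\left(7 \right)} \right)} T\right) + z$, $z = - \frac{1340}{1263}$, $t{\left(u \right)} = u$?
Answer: $\frac{194393880}{421} \approx 4.6174 \cdot 10^{5}$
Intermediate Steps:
$a{\left(b \right)} = \frac{23}{9}$ ($a{\left(b \right)} = \frac{1}{9} \cdot 23 = \frac{23}{9}$)
$z = - \frac{1340}{1263}$ ($z = \left(-1340\right) \frac{1}{1263} = - \frac{1340}{1263} \approx -1.061$)
$G{\left(T \right)} = \frac{1340}{421} - 3 T^{2} - \frac{23 T}{3}$ ($G{\left(T \right)} = - 3 \left(\left(T^{2} + \frac{23 T}{9}\right) - \frac{1340}{1263}\right) = - 3 \left(- \frac{1340}{1263} + T^{2} + \frac{23 T}{9}\right) = \frac{1340}{421} - 3 T^{2} - \frac{23 T}{3}$)
$\left(G{\left(-243 \right)} - 1570475\right) + 2207499 = \left(\left(\frac{1340}{421} - 3 \left(-243\right)^{2} - -1863\right) - 1570475\right) + 2207499 = \left(\left(\frac{1340}{421} - 177147 + 1863\right) - 1570475\right) + 2207499 = \left(- \frac{73793224}{421} - 1570475\right) + 2207499 = - \frac{734963199}{421} + 2207499 = \frac{194393880}{421}$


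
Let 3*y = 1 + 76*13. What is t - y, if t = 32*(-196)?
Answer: -19805/3 ≈ -6601.7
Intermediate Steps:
t = -6272
y = 989/3 (y = (1 + 76*13)/3 = (1 + 988)/3 = (⅓)*989 = 989/3 ≈ 329.67)
t - y = -6272 - 1*989/3 = -6272 - 989/3 = -19805/3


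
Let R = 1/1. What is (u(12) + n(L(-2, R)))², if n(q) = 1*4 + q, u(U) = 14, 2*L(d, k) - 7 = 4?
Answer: 2209/4 ≈ 552.25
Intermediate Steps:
R = 1 (R = 1*1 = 1)
L(d, k) = 11/2 (L(d, k) = 7/2 + (½)*4 = 7/2 + 2 = 11/2)
n(q) = 4 + q
(u(12) + n(L(-2, R)))² = (14 + (4 + 11/2))² = (14 + 19/2)² = (47/2)² = 2209/4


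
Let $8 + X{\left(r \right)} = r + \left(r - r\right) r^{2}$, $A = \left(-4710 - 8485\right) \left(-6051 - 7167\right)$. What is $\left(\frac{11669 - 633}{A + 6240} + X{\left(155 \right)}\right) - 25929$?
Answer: $- \frac{25263137188}{979875} \approx -25782.0$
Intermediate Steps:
$A = 174411510$ ($A = \left(-13195\right) \left(-13218\right) = 174411510$)
$X{\left(r \right)} = -8 + r$ ($X{\left(r \right)} = -8 + \left(r + \left(r - r\right) r^{2}\right) = -8 + \left(r + 0 r^{2}\right) = -8 + \left(r + 0\right) = -8 + r$)
$\left(\frac{11669 - 633}{A + 6240} + X{\left(155 \right)}\right) - 25929 = \left(\frac{11669 - 633}{174411510 + 6240} + \left(-8 + 155\right)\right) - 25929 = \left(\frac{11036}{174417750} + 147\right) - 25929 = \left(11036 \cdot \frac{1}{174417750} + 147\right) - 25929 = \left(\frac{62}{979875} + 147\right) - 25929 = \frac{144041687}{979875} - 25929 = - \frac{25263137188}{979875}$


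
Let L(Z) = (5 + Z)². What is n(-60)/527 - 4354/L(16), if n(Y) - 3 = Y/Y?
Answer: -327542/33201 ≈ -9.8654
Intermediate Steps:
n(Y) = 4 (n(Y) = 3 + Y/Y = 3 + 1 = 4)
n(-60)/527 - 4354/L(16) = 4/527 - 4354/(5 + 16)² = 4*(1/527) - 4354/(21²) = 4/527 - 4354/441 = 4/527 - 4354*1/441 = 4/527 - 622/63 = -327542/33201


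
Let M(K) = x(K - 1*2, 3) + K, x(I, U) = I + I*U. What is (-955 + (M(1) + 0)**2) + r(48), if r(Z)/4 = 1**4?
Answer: -942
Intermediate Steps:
r(Z) = 4 (r(Z) = 4*1**4 = 4*1 = 4)
M(K) = -8 + 5*K (M(K) = (K - 1*2)*(1 + 3) + K = (K - 2)*4 + K = (-2 + K)*4 + K = (-8 + 4*K) + K = -8 + 5*K)
(-955 + (M(1) + 0)**2) + r(48) = (-955 + ((-8 + 5*1) + 0)**2) + 4 = (-955 + ((-8 + 5) + 0)**2) + 4 = (-955 + (-3 + 0)**2) + 4 = (-955 + (-3)**2) + 4 = (-955 + 9) + 4 = -946 + 4 = -942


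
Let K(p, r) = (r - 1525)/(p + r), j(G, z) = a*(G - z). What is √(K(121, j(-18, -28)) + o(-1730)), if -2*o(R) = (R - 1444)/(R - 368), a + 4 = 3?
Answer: I*√790990387386/232878 ≈ 3.8191*I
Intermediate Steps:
a = -1 (a = -4 + 3 = -1)
j(G, z) = z - G (j(G, z) = -(G - z) = z - G)
K(p, r) = (-1525 + r)/(p + r)
o(R) = -(-1444 + R)/(2*(-368 + R)) (o(R) = -(R - 1444)/(2*(R - 368)) = -(-1444 + R)/(2*(-368 + R)))
√(K(121, j(-18, -28)) + o(-1730)) = √((-1525 + (-28 - 1*(-18)))/(121 + (-28 - 1*(-18))) + (1444 - 1*(-1730))/(2*(-368 - 1730))) = √((-1525 + (-28 + 18))/(121 + (-28 + 18)) + (½)*(1444 + 1730)/(-2098)) = √((-1525 - 10)/(121 - 10) + (½)*(-1/2098)*3174) = √(-1535/111 - 1587/2098) = √(-3396587/232878) = I*√790990387386/232878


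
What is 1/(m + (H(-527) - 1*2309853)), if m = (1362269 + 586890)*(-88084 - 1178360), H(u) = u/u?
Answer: -1/2468503030448 ≈ -4.0510e-13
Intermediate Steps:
H(u) = 1
m = -2468500720596 (m = 1949159*(-1266444) = -2468500720596)
1/(m + (H(-527) - 1*2309853)) = 1/(-2468500720596 + (1 - 1*2309853)) = 1/(-2468500720596 + (1 - 2309853)) = 1/(-2468500720596 - 2309852) = 1/(-2468503030448) = -1/2468503030448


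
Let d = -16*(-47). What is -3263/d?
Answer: -3263/752 ≈ -4.3391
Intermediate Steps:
d = 752
-3263/d = -3263/752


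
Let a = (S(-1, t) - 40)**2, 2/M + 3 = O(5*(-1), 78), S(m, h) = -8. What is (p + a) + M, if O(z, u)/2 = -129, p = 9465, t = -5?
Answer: 3071707/261 ≈ 11769.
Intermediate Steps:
O(z, u) = -258 (O(z, u) = 2*(-129) = -258)
M = -2/261 (M = 2/(-3 - 258) = 2/(-261) = 2*(-1/261) = -2/261 ≈ -0.0076628)
a = 2304 (a = (-8 - 40)**2 = (-48)**2 = 2304)
(p + a) + M = (9465 + 2304) - 2/261 = 11769 - 2/261 = 3071707/261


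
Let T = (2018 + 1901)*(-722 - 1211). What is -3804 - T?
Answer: 7571623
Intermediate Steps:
T = -7575427 (T = 3919*(-1933) = -7575427)
-3804 - T = -3804 - 1*(-7575427) = -3804 + 7575427 = 7571623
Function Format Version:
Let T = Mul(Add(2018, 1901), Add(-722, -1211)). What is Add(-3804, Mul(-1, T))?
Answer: 7571623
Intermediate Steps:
T = -7575427 (T = Mul(3919, -1933) = -7575427)
Add(-3804, Mul(-1, T)) = Add(-3804, Mul(-1, -7575427)) = Add(-3804, 7575427) = 7571623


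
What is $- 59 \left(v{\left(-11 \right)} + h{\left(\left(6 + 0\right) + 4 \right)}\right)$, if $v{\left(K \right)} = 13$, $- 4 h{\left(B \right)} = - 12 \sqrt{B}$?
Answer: $-767 - 177 \sqrt{10} \approx -1326.7$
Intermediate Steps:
$h{\left(B \right)} = 3 \sqrt{B}$ ($h{\left(B \right)} = - \frac{\left(-12\right) \sqrt{B}}{4} = 3 \sqrt{B}$)
$- 59 \left(v{\left(-11 \right)} + h{\left(\left(6 + 0\right) + 4 \right)}\right) = - 59 \left(13 + 3 \sqrt{\left(6 + 0\right) + 4}\right) = - 59 \left(13 + 3 \sqrt{6 + 4}\right) = - 59 \left(13 + 3 \sqrt{10}\right) = -767 - 177 \sqrt{10}$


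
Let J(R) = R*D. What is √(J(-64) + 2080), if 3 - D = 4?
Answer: 4*√134 ≈ 46.303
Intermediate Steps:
D = -1 (D = 3 - 1*4 = 3 - 4 = -1)
J(R) = -R (J(R) = R*(-1) = -R)
√(J(-64) + 2080) = √(-1*(-64) + 2080) = √(64 + 2080) = √2144 = 4*√134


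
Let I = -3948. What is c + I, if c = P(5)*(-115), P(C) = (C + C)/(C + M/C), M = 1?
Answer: -54199/13 ≈ -4169.2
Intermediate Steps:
P(C) = 2*C/(C + 1/C) (P(C) = (C + C)/(C + 1/C) = (2*C)/(C + 1/C) = 2*C/(C + 1/C))
c = -2875/13 (c = (2*5**2/(1 + 5**2))*(-115) = (2*25/(1 + 25))*(-115) = (2*25/26)*(-115) = (2*25*(1/26))*(-115) = (25/13)*(-115) = -2875/13 ≈ -221.15)
c + I = -2875/13 - 3948 = -54199/13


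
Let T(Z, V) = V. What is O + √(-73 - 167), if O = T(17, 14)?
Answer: 14 + 4*I*√15 ≈ 14.0 + 15.492*I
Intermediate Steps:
O = 14
O + √(-73 - 167) = 14 + √(-73 - 167) = 14 + √(-240) = 14 + 4*I*√15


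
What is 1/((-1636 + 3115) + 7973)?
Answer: 1/9452 ≈ 0.00010580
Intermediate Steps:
1/((-1636 + 3115) + 7973) = 1/(1479 + 7973) = 1/9452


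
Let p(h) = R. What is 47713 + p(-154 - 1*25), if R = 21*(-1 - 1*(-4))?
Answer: 47776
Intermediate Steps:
R = 63 (R = 21*(-1 + 4) = 21*3 = 63)
p(h) = 63
47713 + p(-154 - 1*25) = 47713 + 63 = 47776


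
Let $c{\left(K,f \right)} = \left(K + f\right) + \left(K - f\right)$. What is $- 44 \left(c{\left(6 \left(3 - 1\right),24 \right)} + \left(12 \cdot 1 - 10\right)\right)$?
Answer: $-1144$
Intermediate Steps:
$c{\left(K,f \right)} = 2 K$
$- 44 \left(c{\left(6 \left(3 - 1\right),24 \right)} + \left(12 \cdot 1 - 10\right)\right) = - 44 \left(2 \cdot 6 \left(3 - 1\right) + \left(12 \cdot 1 - 10\right)\right) = - 44 \left(2 \cdot 6 \cdot 2 + \left(12 - 10\right)\right) = - 44 \left(2 \cdot 12 + 2\right) = - 44 \left(24 + 2\right) = \left(-44\right) 26 = -1144$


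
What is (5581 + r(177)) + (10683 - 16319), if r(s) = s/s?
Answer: -54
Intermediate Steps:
r(s) = 1
(5581 + r(177)) + (10683 - 16319) = (5581 + 1) + (10683 - 16319) = 5582 - 5636 = -54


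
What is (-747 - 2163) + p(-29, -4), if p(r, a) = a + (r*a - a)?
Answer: -2794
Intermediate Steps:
p(r, a) = a*r (p(r, a) = a + (a*r - a) = a + (-a + a*r) = a*r)
(-747 - 2163) + p(-29, -4) = (-747 - 2163) - 4*(-29) = -2910 + 116 = -2794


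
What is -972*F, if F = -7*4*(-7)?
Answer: -190512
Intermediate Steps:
F = 196 (F = -28*(-7) = 196)
-972*F = -972*196 = -190512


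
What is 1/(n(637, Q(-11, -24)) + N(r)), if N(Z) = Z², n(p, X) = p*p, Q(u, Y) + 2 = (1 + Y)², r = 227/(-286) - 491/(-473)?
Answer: 151240804/61368838828301 ≈ 2.4645e-6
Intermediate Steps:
r = 3005/12298 (r = 227*(-1/286) - 491*(-1/473) = -227/286 + 491/473 = 3005/12298 ≈ 0.24435)
Q(u, Y) = -2 + (1 + Y)²
n(p, X) = p²
1/(n(637, Q(-11, -24)) + N(r)) = 1/(637² + (3005/12298)²) = 1/(405769 + 9030025/151240804) = 1/(61368838828301/151240804) = 151240804/61368838828301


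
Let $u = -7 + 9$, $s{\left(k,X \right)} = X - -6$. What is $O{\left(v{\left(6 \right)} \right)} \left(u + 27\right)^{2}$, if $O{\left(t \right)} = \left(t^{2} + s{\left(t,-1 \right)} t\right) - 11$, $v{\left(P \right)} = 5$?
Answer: $32799$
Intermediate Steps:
$s{\left(k,X \right)} = 6 + X$ ($s{\left(k,X \right)} = X + 6 = 6 + X$)
$u = 2$
$O{\left(t \right)} = -11 + t^{2} + 5 t$ ($O{\left(t \right)} = \left(t^{2} + \left(6 - 1\right) t\right) - 11 = \left(t^{2} + 5 t\right) - 11 = -11 + t^{2} + 5 t$)
$O{\left(v{\left(6 \right)} \right)} \left(u + 27\right)^{2} = \left(-11 + 5^{2} + 5 \cdot 5\right) \left(2 + 27\right)^{2} = \left(-11 + 25 + 25\right) 29^{2} = 39 \cdot 841 = 32799$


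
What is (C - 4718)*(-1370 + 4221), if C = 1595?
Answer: -8903673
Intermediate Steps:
(C - 4718)*(-1370 + 4221) = (1595 - 4718)*(-1370 + 4221) = -3123*2851 = -8903673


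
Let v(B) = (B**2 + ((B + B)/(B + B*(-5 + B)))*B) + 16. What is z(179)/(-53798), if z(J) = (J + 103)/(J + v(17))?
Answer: -1833/170163074 ≈ -1.0772e-5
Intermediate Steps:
v(B) = 16 + B**2 + 2*B**2/(B + B*(-5 + B)) (v(B) = (B**2 + ((2*B)/(B + B*(-5 + B)))*B) + 16 = (B**2 + (2*B/(B + B*(-5 + B)))*B) + 16 = (B**2 + 2*B**2/(B + B*(-5 + B))) + 16 = 16 + B**2 + 2*B**2/(B + B*(-5 + B)))
z(J) = (103 + J)/(3999/13 + J) (z(J) = (J + 103)/(J + (-64 + 17**3 - 4*17**2 + 18*17)/(-4 + 17)) = (103 + J)/(J + (-64 + 4913 - 4*289 + 306)/13) = (103 + J)/(J + (-64 + 4913 - 1156 + 306)/13) = (103 + J)/(J + (1/13)*3999) = (103 + J)/(J + 3999/13) = (103 + J)/(3999/13 + J))
z(179)/(-53798) = (13*(103 + 179)/(3999 + 13*179))/(-53798) = (13*282/(3999 + 2327))*(-1/53798) = (13*282/6326)*(-1/53798) = (13*(1/6326)*282)*(-1/53798) = (1833/3163)*(-1/53798) = -1833/170163074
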